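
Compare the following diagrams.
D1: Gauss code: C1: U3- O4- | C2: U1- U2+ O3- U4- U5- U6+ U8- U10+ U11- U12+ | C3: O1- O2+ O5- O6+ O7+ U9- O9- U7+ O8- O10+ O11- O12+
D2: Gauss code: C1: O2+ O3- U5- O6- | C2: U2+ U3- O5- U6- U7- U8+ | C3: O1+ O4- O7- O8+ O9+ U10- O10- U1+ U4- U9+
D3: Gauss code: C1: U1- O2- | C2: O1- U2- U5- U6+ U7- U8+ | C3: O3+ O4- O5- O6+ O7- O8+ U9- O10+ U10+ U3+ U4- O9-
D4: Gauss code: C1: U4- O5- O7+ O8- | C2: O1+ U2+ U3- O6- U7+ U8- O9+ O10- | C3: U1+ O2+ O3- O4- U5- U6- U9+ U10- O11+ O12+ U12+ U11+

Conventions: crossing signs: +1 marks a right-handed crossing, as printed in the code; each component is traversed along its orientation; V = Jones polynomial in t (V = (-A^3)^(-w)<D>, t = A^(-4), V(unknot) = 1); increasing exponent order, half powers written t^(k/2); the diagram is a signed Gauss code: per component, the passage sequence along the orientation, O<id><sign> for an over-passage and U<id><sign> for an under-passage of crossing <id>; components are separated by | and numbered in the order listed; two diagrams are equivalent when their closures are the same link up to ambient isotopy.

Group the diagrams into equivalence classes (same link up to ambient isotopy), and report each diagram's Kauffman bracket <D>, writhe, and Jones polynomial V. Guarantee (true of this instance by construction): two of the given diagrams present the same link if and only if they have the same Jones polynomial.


grouping into links: {D1, D2, D3, D4}
V(D1) = t^-3 + t^-2 + t^-1 + 1  (w -2, c 12, <D> = A^-6 + A^-2 + A^2 + A^6)
V(D2) = t^-3 + t^-2 + t^-1 + 1  [10 crossings, <D> = A^-6 + A^-2 + A^2 + A^6, w = -2]
V(D3) = t^-3 + t^-2 + t^-1 + 1  [10 crossings, <D> = A^-6 + A^-2 + A^2 + A^6, w = -2]
V(D4) = t^-3 + t^-2 + t^-1 + 1  [12 crossings, <D> = 1 + A^4 + A^8 + A^12, w = 0]
why: one V(t) for all 4 diagrams — one class (guaranteed)


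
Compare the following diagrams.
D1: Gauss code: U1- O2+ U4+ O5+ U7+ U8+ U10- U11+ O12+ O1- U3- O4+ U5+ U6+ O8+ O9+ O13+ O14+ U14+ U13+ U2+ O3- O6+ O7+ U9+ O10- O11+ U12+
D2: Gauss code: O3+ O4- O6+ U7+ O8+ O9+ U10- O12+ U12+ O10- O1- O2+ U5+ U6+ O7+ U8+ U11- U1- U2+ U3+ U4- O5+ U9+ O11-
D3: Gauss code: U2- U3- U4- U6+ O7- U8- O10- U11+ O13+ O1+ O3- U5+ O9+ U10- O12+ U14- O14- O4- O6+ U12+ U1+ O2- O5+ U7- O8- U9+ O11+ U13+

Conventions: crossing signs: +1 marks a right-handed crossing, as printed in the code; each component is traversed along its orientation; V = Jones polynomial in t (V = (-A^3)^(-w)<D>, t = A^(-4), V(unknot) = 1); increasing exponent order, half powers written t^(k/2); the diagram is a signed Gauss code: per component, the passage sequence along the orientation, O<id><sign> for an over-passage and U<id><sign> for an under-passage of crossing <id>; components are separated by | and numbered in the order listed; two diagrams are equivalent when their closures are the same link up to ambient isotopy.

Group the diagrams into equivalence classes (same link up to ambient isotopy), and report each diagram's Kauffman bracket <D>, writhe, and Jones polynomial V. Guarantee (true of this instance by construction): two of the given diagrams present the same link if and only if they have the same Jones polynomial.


equivalence classes: {D1} | {D2} | {D3}
D1 (bracket A^-8 - 2A^-4 + 1 - 2A^4 + 2A^8 + A^16; 14 crossings at w = +8): V = t^2 + 2t^4 - 2t^5 + t^6 - 2t^7 + t^8
V(D2) = t - t^2 + 2t^3 - t^4 + t^5 - t^6  (w +4, c 12, <D> = -A^-12 + A^-8 - A^-4 + 2 - A^4 + A^8)
V(D3) = t^-4 - 3t^-3 + 5t^-2 - 6t^-1 + 7 - 6t + 5t^2 - 3t^3 + t^4  (w 0, c 14, <D> = A^-16 - 3A^-12 + 5A^-8 - 6A^-4 + 7 - 6A^4 + 5A^8 - 3A^12 + A^16)
observation: 3 values of V(t) split the 3 diagrams


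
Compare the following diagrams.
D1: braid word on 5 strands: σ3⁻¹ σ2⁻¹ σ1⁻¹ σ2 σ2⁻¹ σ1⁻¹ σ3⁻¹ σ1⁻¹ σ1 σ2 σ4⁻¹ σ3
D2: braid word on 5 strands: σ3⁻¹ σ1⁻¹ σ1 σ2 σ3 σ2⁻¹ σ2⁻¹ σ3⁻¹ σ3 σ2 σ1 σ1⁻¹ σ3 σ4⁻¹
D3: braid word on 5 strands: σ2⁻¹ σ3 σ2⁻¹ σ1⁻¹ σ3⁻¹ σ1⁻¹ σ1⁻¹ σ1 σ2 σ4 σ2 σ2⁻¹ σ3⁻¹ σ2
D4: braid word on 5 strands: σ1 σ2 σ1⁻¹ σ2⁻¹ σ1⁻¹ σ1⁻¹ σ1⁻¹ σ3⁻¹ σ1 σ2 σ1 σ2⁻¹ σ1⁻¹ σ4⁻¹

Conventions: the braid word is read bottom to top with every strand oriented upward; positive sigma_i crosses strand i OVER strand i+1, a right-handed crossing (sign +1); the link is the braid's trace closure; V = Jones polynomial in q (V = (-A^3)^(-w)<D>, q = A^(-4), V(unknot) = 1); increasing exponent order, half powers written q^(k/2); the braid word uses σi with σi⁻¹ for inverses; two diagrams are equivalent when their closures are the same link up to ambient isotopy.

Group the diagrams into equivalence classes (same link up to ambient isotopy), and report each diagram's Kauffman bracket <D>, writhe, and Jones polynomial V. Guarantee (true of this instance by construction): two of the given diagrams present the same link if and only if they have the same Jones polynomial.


equivalence classes: {D1, D3, D4} | {D2}
D1 (bracket A^-12 + A^-8 + A^-4 + 1; 12 crossings at w = -4): V = q^-3 + q^-2 + q^-1 + 1
D2 (bracket A^-4 + 2 + A^4; 14 crossings at w = 0): V = q^-1 + 2 + q
V(D3) = q^-3 + q^-2 + q^-1 + 1  (w -2, c 14, <D> = A^-6 + A^-2 + A^2 + A^6)
D4 (bracket A^-12 + A^-8 + A^-4 + 1; 14 crossings at w = -4): V = q^-3 + q^-2 + q^-1 + 1
observation: comparing 4 Jones polynomials yields 2 groups


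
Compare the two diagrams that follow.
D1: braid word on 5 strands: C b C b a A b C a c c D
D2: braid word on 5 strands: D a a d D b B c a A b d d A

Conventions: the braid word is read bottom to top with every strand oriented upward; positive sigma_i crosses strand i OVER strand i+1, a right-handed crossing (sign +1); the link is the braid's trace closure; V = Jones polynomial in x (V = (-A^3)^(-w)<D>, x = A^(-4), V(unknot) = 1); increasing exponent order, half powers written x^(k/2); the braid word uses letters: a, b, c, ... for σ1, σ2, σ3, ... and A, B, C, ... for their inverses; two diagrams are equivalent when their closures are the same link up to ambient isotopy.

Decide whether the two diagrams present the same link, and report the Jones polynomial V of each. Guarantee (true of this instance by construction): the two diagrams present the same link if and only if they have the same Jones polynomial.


same link: no
V(D1) = x + x^3 - x^4  [12 crossings, <D> = -A^-10 + A^-6 + A^2, w = +2]
V(D2) = 1  [14 crossings, <D> = A^12, w = +4]
insight: 2 classes among 2 diagrams; unequal V(x) rules out equality


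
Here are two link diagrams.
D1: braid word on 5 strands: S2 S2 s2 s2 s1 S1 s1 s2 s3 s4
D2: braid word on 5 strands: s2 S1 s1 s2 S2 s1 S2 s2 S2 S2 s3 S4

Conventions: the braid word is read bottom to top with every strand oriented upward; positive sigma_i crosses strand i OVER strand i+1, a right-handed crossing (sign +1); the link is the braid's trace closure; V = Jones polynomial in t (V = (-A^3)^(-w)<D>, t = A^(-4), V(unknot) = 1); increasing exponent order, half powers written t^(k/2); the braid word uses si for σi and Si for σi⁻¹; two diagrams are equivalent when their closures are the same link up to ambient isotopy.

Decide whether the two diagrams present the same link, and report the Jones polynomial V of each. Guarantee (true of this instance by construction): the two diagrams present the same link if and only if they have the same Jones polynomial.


equivalent: yes
V(D1) = 1  (w +4, c 10, <D> = A^12)
V(D2) = 1  [12 crossings, <D> = 1, w = 0]
key observation: all 2 diagrams share one V(t), hence one class


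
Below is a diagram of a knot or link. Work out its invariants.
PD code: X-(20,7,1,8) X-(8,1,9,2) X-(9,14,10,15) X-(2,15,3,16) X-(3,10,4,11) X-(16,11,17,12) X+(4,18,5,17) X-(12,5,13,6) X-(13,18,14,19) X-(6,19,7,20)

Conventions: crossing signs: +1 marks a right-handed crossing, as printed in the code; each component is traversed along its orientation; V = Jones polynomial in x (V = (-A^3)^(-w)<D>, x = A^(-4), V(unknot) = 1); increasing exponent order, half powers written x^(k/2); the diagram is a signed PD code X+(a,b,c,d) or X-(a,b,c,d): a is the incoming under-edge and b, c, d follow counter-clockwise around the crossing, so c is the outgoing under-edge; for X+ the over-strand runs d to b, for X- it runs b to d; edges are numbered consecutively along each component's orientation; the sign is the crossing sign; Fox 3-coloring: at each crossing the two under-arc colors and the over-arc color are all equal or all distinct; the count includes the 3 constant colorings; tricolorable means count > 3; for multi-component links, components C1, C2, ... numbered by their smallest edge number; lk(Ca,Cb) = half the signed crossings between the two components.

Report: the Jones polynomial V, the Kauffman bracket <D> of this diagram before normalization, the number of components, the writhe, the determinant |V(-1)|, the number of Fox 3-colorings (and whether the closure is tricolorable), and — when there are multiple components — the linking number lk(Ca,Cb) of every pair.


V = -x^-8 + x^-5 + x^-3
<D> = A^-12 + A^-4 - A^8 (w = -8)
1 component over 10 crossings, w = -8
9 Fox colorings among 3^10, |V(-1)| = 3: tricolorable
why: |V(-1)| = 3: so tricolorable, since 3 divides 3


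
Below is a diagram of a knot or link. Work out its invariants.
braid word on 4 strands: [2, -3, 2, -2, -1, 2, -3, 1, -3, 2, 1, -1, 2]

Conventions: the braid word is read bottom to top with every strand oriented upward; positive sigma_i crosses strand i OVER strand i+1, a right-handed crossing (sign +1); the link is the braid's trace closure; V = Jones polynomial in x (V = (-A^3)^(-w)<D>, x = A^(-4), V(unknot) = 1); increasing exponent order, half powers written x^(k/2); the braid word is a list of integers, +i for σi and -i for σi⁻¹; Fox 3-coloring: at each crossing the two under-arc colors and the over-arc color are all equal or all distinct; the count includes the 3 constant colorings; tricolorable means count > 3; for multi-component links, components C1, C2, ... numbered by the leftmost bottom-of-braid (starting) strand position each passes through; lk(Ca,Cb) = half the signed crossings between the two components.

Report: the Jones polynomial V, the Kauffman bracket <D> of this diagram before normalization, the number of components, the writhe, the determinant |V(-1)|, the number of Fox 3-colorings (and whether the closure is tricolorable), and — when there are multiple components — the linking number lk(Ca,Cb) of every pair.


V(x) = -x^-3 + x^-2 - x^-1 + 3 - x + x^2 - x^3
bracket: A^-9 - A^-5 + A^-1 - 3A^3 + A^7 - A^11 + A^15, w = +1
1 component, writhe +1, over 13 crossings
det 9, colorings 27 of 3^13 — tricolorable
observation: det 9 = |V(-1)|; divisible by 3, so tricolorable


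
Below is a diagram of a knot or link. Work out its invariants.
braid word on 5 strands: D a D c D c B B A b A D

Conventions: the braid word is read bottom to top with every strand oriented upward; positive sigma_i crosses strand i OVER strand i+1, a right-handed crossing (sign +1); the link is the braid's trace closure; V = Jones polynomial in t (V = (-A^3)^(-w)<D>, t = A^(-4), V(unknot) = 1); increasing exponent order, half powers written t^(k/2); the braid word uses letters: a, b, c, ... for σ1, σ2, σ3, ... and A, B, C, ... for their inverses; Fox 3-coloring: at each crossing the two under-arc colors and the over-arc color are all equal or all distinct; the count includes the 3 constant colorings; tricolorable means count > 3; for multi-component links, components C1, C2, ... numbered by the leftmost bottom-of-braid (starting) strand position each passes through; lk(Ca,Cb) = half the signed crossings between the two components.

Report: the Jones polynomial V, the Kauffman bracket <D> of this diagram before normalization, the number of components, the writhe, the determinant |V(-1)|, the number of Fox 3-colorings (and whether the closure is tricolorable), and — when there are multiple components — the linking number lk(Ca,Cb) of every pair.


V = t^-5 - 2t^-4 + 2t^-3 - 2t^-2 + 2t^-1 - 1 + t
<D> = A^-16 - A^-12 + 2A^-8 - 2A^-4 + 2 - 2A^4 + A^8 (w = -4)
1 component over 12 crossings, w = -4
3 Fox colorings among 3^12, |V(-1)| = 11: not tricolorable
why: det 11 = |V(-1)|; not divisible by 3, so not tricolorable


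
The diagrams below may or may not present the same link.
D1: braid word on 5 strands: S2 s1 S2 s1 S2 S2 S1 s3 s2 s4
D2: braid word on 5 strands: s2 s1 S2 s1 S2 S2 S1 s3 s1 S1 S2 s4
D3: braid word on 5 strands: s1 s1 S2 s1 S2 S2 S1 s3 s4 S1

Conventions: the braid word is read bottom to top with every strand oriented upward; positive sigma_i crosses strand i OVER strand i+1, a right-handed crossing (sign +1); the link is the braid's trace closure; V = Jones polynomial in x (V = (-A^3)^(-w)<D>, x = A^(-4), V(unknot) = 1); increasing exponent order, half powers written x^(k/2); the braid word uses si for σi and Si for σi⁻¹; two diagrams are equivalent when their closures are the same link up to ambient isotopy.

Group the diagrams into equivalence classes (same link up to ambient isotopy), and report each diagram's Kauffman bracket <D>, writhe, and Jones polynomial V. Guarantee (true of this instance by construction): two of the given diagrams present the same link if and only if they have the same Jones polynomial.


classes: {D1, D2, D3}
V(D1) = -x^-4 + x^-3 + x^-1  [10 crossings, <D> = A^4 + A^12 - A^16, w = 0]
V(D2) = -x^-4 + x^-3 + x^-1  (w 0, c 12, <D> = A^4 + A^12 - A^16)
V(D3) = -x^-4 + x^-3 + x^-1  [10 crossings, <D> = A^4 + A^12 - A^16, w = 0]
note: all 3 diagrams share one V(x), hence one class


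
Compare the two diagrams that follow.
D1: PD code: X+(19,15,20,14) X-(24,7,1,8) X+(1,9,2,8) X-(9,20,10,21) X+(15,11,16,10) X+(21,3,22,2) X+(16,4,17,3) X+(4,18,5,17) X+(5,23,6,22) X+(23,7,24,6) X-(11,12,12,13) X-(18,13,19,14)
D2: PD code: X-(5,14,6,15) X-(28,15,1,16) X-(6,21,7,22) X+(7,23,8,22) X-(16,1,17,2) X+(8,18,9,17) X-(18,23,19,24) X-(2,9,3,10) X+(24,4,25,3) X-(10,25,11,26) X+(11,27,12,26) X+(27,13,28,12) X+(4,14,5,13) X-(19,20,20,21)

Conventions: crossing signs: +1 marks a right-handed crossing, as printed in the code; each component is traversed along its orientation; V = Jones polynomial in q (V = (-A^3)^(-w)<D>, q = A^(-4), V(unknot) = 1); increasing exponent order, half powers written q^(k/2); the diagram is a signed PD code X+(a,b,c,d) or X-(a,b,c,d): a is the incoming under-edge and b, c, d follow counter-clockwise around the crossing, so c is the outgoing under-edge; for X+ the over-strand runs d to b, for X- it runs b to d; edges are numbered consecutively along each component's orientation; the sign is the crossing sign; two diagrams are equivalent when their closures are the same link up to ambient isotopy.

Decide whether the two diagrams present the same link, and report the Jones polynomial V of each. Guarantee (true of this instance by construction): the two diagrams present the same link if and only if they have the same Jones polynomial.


same link: no
V(D1) = q - q^2 + 2q^3 - q^4 + q^5 - q^6  [12 crossings, <D> = -A^-12 + A^-8 - A^-4 + 2 - A^4 + A^8, w = +4]
D2 (bracket A^-14 - A^-10 + A^-6 - A^-2 + A^2; 14 crossings at w = -2): V = q^-2 - q^-1 + 1 - q + q^2
note: 2 classes among 2 diagrams; unequal V(q) rules out equality


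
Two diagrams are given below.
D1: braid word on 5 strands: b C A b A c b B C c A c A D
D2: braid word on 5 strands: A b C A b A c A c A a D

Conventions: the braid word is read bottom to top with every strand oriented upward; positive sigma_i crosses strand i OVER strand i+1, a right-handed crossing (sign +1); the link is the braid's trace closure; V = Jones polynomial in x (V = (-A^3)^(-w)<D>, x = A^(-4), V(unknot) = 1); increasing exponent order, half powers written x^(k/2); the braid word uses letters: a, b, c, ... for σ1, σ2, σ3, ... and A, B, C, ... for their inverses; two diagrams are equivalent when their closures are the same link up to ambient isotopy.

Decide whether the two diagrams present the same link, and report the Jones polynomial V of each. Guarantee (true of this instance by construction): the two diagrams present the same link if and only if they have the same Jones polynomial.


same link: yes
V(D1) = x^-5 - 2x^-4 + 3x^-3 - 3x^-2 + 3x^-1 - 3 + 2x - x^2 + x^3  [14 crossings, <D> = A^-18 - A^-14 + 2A^-10 - 3A^-6 + 3A^-2 - 3A^2 + 3A^6 - 2A^10 + A^14, w = -2]
V(D2) = x^-5 - 2x^-4 + 3x^-3 - 3x^-2 + 3x^-1 - 3 + 2x - x^2 + x^3  (w -2, c 12, <D> = A^-18 - A^-14 + 2A^-10 - 3A^-6 + 3A^-2 - 3A^2 + 3A^6 - 2A^10 + A^14)
note: one V(x) for all 2 diagrams — one class (guaranteed)


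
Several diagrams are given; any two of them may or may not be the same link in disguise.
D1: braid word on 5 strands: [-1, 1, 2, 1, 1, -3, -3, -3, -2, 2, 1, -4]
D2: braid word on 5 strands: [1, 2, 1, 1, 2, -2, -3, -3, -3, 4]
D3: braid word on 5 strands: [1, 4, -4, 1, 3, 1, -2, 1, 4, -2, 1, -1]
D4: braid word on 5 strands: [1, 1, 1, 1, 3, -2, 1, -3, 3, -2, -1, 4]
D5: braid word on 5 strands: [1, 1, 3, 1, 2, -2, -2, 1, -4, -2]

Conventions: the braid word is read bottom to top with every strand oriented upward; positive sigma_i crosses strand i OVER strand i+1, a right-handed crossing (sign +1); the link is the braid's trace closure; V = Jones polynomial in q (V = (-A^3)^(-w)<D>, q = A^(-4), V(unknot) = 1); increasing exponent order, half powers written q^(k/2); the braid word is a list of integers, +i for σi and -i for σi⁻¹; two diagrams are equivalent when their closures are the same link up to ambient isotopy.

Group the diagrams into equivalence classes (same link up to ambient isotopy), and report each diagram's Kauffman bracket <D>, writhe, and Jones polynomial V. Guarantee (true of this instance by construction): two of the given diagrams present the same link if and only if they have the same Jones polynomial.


classes: {D1, D2} | {D3, D4, D5}
V(D1) = -q^-3 + q^-2 - q^-1 + 3 - q + q^2 - q^3  [12 crossings, <D> = -A^-12 + A^-8 - A^-4 + 3 - A^4 + A^8 - A^12, w = 0]
V(D2) = -q^-3 + q^-2 - q^-1 + 3 - q + q^2 - q^3  (w +2, c 10, <D> = -A^-6 + A^-2 - A^2 + 3A^6 - A^10 + A^14 - A^18)
V(D3) = q^-1 - 1 + 2q - 2q^2 + 2q^3 - 2q^4 + q^5  (w +4, c 12, <D> = A^-8 - 2A^-4 + 2 - 2A^4 + 2A^8 - A^12 + A^16)
V(D4) = q^-1 - 1 + 2q - 2q^2 + 2q^3 - 2q^4 + q^5  [12 crossings, <D> = A^-8 - 2A^-4 + 2 - 2A^4 + 2A^8 - A^12 + A^16, w = +4]
D5 (bracket A^-14 - 2A^-10 + 2A^-6 - 2A^-2 + 2A^2 - A^6 + A^10; 10 crossings at w = +2): V = q^-1 - 1 + 2q - 2q^2 + 2q^3 - 2q^4 + q^5
note: 2 classes among 5 diagrams; unequal V(q) rules out equality


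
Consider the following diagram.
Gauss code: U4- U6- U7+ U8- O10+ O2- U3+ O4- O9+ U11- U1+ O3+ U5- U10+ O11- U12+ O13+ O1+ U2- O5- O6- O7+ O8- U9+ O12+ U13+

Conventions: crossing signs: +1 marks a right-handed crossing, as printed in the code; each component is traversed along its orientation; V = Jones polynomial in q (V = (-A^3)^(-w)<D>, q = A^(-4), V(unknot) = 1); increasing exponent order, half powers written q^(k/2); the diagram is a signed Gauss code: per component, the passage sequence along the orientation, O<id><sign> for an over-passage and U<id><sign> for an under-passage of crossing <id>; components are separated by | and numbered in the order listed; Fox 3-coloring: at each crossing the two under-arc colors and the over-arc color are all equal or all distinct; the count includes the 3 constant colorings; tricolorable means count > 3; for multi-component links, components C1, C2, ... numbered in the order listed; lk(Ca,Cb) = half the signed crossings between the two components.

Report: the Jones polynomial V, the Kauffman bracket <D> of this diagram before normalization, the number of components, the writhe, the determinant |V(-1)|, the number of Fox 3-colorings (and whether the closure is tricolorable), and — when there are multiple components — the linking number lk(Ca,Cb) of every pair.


Jones polynomial: V(q) = q^-3 - 2q^-2 + 2q^-1 - 2 + 3q - 2q^2 + 2q^3 - q^4
<D> = A^-13 - 2A^-9 + 2A^-5 - 3A^-1 + 2A^3 - 2A^7 + 2A^11 - A^15; writhe +1
components 1, writhe +1 (13 crossings)
3-colorings: 9 of 3^13, det 15 — tricolorable
note: w = +1 shifts under R1 moves; the (-A^3)^(-1) factor cancels that in V


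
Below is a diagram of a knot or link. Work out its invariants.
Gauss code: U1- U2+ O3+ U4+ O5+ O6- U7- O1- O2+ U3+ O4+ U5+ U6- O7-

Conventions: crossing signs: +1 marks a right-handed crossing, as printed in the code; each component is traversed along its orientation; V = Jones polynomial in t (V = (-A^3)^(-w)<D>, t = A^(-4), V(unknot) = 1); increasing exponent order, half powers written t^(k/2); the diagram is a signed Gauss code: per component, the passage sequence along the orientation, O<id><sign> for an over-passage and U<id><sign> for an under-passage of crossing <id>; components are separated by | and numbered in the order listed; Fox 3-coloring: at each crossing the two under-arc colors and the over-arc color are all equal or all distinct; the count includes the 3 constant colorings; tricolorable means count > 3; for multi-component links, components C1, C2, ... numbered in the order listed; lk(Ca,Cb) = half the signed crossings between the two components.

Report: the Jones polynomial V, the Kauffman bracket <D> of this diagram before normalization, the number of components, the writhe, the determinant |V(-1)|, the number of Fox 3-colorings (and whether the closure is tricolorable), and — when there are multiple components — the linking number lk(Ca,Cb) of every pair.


Jones polynomial: V(t) = 1
<D> = -A^3; writhe +1
components 1, writhe +1 (7 crossings)
3-colorings: 3 of 3^7, det 1 — not tricolorable
note: w = +1 (over 7 crossings) is diagram-only; (-A^3)^(-1) removes it from V


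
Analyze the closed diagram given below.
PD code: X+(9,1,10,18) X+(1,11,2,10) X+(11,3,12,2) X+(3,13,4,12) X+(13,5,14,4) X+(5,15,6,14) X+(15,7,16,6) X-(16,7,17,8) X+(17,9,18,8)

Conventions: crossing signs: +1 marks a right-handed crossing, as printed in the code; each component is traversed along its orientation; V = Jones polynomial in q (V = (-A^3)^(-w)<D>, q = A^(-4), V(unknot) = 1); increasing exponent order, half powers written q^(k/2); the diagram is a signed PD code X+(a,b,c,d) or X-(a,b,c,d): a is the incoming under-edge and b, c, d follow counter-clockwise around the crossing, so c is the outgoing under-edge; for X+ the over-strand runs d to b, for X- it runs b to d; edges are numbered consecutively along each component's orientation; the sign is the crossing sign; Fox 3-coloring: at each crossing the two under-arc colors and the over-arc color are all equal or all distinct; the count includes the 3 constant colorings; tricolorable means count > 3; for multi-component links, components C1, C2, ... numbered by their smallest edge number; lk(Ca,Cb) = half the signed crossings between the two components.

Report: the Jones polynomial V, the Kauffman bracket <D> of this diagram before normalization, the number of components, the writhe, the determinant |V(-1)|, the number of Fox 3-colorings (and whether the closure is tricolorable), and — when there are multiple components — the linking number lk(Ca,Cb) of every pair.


Jones polynomial: V(q) = q^3 + q^5 - q^6 + q^7 - q^8 + q^9 - q^10
<D> = A^-19 - A^-15 + A^-11 - A^-7 + A^-3 - A - A^9; writhe +7
components 1, writhe +7 (9 crossings)
3-colorings: 3 of 3^9, det 7 — not tricolorable
note: det 7 = |V(-1)|; not divisible by 3, so not tricolorable


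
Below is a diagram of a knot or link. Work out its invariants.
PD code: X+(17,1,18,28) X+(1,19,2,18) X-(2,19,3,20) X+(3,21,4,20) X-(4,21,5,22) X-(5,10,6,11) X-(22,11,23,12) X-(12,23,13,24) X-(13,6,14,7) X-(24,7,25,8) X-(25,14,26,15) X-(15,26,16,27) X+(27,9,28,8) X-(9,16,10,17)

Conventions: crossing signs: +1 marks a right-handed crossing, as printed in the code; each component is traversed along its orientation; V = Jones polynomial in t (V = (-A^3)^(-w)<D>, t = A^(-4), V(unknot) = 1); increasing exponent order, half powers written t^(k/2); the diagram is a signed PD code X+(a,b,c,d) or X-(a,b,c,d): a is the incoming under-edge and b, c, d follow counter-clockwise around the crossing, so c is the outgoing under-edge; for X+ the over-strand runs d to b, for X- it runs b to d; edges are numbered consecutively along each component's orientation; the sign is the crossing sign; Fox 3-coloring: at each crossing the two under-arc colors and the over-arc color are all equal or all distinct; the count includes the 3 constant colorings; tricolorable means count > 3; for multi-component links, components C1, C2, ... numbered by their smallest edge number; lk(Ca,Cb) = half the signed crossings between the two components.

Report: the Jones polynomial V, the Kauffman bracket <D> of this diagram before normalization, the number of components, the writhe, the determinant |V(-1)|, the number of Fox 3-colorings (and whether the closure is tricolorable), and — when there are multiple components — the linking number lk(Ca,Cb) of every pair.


V = -t^-9 + 2t^-8 - 3t^-7 + 3t^-6 - 3t^-5 + 3t^-4 - t^-3 + t^-2
<D> = A^-10 - A^-6 + 3A^-2 - 3A^2 + 3A^6 - 3A^10 + 2A^14 - A^18 (w = -6)
1 component over 14 crossings, w = -6
3 Fox colorings among 3^14, |V(-1)| = 17: not tricolorable
why: V spans 7 powers of t: at least 7 crossings in any diagram


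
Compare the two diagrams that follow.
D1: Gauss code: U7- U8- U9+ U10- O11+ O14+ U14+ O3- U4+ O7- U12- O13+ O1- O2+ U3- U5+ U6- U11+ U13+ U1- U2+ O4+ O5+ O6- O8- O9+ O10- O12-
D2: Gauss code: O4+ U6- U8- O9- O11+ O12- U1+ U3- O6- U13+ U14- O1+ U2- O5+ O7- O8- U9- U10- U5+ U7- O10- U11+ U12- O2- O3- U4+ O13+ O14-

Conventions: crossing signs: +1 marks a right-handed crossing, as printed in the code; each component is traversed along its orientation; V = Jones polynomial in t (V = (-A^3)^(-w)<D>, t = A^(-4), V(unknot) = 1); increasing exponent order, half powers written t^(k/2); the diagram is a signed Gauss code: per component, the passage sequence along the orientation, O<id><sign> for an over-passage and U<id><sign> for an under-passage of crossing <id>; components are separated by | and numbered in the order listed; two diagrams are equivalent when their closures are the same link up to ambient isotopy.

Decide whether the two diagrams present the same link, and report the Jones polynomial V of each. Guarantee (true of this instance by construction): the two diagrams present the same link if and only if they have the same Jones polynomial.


equivalent: no
V(D1) = 1  (w 0, c 14, <D> = 1)
V(D2) = -t^-6 + t^-5 - t^-4 + 2t^-3 - t^-2 + t^-1  (w -4, c 14, <D> = A^-8 - A^-4 + 2 - A^4 + A^8 - A^12)
why: comparing 2 Jones polynomials yields 2 groups


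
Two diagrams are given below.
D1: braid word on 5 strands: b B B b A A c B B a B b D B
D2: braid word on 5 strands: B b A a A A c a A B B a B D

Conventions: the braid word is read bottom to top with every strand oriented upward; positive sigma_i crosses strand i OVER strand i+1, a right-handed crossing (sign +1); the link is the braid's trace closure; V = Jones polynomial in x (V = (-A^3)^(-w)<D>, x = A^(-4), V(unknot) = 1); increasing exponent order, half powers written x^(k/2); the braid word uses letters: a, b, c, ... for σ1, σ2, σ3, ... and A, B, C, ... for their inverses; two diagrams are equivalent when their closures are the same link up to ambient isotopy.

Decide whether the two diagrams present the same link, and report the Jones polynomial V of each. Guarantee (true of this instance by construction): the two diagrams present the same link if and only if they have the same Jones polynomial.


same link: yes
V(D1) = -x^-6 + x^-5 - x^-4 + 2x^-3 - x^-2 + x^-1  [14 crossings, <D> = A^-8 - A^-4 + 2 - A^4 + A^8 - A^12, w = -4]
V(D2) = -x^-6 + x^-5 - x^-4 + 2x^-3 - x^-2 + x^-1  (w -4, c 14, <D> = A^-8 - A^-4 + 2 - A^4 + A^8 - A^12)
note: Markov moves rewrite D1 (14 crossings) into D2 (14)


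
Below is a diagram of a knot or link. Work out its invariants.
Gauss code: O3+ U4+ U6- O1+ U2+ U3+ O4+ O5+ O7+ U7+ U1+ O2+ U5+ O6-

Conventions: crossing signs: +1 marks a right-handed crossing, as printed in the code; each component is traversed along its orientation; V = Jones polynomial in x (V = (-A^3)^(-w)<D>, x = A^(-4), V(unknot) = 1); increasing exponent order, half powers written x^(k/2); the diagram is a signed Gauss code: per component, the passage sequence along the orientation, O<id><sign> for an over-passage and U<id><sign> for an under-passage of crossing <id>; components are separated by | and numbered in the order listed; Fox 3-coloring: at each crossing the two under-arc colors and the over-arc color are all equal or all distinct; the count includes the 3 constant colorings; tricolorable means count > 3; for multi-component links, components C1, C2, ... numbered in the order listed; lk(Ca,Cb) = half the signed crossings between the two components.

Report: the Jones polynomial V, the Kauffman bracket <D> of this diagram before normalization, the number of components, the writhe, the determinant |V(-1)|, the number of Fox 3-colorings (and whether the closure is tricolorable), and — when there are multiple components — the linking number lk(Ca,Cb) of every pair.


V = x - x^2 + 2x^3 - x^4 + x^5 - x^6
<D> = A^-9 - A^-5 + A^-1 - 2A^3 + A^7 - A^11 (w = +5)
1 component over 7 crossings, w = +5
3 Fox colorings among 3^7, |V(-1)| = 7: not tricolorable
why: w = +5 shifts under R1 moves; the (-A^3)^(-5) factor cancels that in V


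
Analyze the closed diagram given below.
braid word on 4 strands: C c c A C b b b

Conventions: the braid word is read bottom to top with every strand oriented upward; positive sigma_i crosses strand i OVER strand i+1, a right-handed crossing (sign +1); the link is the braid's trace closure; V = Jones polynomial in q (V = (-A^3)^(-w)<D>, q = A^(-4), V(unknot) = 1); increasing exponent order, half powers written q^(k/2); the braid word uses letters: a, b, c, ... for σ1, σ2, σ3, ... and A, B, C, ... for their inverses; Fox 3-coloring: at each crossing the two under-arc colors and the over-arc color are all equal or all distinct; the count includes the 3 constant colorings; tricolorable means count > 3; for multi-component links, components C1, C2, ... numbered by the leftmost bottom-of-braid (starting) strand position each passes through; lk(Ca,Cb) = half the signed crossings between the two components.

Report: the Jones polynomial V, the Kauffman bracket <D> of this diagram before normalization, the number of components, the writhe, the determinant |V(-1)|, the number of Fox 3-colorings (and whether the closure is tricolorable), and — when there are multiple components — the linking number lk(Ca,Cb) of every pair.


V(q) = -q^(1/2) - q^(3/2) - q^(5/2) + q^(9/2)
bracket: A^-12 - A^-4 - 1 - A^4, w = +2
2 components, writhe +2, over 8 crossings
lk(C1,C2) = 0
det 0, colorings 27 of 3^8 — tricolorable
observation: span 4 respects span(V) <= c + mu - 1 = 9 for this 2-component diagram


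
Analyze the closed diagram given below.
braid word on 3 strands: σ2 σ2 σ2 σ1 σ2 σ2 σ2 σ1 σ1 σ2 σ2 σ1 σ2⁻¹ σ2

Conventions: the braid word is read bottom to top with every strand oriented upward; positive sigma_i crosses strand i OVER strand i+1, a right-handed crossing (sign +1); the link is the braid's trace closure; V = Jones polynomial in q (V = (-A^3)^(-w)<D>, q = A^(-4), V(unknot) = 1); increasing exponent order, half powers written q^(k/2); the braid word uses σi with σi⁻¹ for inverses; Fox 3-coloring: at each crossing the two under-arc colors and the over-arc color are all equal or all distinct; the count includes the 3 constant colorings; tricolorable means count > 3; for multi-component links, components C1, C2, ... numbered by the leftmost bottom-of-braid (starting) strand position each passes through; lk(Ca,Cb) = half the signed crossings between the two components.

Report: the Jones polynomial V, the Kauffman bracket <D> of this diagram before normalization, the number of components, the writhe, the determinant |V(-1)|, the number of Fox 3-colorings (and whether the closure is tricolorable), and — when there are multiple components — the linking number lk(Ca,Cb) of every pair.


V(q) = q^5 + q^7 - q^11 + q^12 - q^13
bracket: -A^-16 + A^-12 - A^-8 + A^8 + A^16, w = +12
1 component, writhe +12, over 14 crossings
det 1, colorings 3 of 3^14 — not tricolorable
observation: the word shrinks to σ2 σ2 σ2 σ1 σ2 σ2 σ2 σ1 σ1 σ2 σ2 σ1 after cancelling


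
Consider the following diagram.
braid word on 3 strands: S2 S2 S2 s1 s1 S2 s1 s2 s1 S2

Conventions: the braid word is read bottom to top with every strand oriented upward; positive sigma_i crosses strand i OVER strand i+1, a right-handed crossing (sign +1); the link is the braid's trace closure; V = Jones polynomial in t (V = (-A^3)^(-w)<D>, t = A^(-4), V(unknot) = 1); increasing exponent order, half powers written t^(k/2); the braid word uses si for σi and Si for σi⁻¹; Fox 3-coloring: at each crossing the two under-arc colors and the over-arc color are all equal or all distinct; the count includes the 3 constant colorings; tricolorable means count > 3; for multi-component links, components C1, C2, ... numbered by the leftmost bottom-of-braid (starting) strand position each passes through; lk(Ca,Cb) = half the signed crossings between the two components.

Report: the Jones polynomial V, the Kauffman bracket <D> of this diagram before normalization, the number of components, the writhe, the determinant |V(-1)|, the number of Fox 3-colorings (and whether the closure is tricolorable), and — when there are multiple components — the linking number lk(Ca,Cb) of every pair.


Jones polynomial: V(t) = -t^-3 + t^-2 - t^-1 + 3 - t + t^2 - t^3
<D> = -A^-12 + A^-8 - A^-4 + 3 - A^4 + A^8 - A^12; writhe 0
components 1, writhe 0 (10 crossings)
3-colorings: 27 of 3^10, det 9 — tricolorable
note: det 9 = |V(-1)|; divisible by 3, so tricolorable


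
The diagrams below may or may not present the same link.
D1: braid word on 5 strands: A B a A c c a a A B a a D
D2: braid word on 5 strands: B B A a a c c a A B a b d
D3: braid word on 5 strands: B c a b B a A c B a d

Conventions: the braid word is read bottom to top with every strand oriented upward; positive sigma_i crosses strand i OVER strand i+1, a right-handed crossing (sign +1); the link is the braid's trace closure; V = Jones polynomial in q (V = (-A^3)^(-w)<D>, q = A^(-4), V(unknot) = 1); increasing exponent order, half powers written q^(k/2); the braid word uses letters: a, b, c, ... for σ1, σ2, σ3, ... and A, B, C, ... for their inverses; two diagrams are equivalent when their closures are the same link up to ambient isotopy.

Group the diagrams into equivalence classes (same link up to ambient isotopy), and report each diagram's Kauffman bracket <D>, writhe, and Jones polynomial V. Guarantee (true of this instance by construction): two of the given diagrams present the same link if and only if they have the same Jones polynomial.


grouping into links: {D1, D2, D3}
V(D1) = -q^(-3/2) + q^(-1/2) - 2q^(1/2) + 2q^(3/2) - 2q^(5/2) + q^(7/2) - q^(9/2)  (w +1, c 13, <D> = A^-15 - A^-11 + 2A^-7 - 2A^-3 + 2A - A^5 + A^9)
V(D2) = -q^(-3/2) + q^(-1/2) - 2q^(1/2) + 2q^(3/2) - 2q^(5/2) + q^(7/2) - q^(9/2)  (w +3, c 13, <D> = A^-9 - A^-5 + 2A^-1 - 2A^3 + 2A^7 - A^11 + A^15)
D3 (bracket A^-9 - A^-5 + 2A^-1 - 2A^3 + 2A^7 - A^11 + A^15; 11 crossings at w = +3): V = -q^(-3/2) + q^(-1/2) - 2q^(1/2) + 2q^(3/2) - 2q^(5/2) + q^(7/2) - q^(9/2)
why: one V(q) for all 3 diagrams — one class (guaranteed)


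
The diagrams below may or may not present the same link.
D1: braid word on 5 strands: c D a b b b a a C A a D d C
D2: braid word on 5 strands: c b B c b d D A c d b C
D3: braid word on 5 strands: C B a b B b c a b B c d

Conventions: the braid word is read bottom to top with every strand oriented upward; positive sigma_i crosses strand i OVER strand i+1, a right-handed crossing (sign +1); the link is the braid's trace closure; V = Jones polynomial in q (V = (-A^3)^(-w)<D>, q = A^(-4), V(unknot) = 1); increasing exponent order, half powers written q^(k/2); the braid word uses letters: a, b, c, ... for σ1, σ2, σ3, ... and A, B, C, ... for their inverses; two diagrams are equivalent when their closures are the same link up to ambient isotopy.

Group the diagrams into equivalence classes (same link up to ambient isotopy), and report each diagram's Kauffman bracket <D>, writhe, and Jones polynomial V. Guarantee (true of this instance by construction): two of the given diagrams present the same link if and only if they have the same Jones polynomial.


grouping into links: {D1} | {D2} | {D3}
V(D1) = q^2 + 2q^4 - 2q^5 + q^6 - 2q^7 + q^8  (w +4, c 14, <D> = A^-20 - 2A^-16 + A^-12 - 2A^-8 + 2A^-4 + A^4)
V(D2) = q + q^3 - q^4  (w +4, c 12, <D> = -A^-4 + 1 + A^8)
V(D3) = 1  (w +4, c 12, <D> = A^12)
key observation: V(q) takes 3 values over 3 diagrams, fixing the grouping


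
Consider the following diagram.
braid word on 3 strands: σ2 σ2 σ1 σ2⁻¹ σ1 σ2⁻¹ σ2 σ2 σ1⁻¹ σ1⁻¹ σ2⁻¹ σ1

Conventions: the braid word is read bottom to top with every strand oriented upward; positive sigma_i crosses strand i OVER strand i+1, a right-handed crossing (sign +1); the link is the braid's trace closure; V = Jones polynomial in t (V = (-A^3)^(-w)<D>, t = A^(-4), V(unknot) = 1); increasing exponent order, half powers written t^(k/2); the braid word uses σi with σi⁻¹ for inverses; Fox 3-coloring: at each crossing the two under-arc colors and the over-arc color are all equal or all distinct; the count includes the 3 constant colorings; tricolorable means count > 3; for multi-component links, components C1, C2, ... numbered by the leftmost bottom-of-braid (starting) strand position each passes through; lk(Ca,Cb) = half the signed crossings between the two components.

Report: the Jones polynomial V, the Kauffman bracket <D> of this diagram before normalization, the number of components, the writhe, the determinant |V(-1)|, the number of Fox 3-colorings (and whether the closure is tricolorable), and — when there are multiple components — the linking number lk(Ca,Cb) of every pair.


Jones polynomial: V(t) = -t^-1 + 2 - t + 2t^2 - t^3 + t^4 - t^5
<D> = -A^-14 + A^-10 - A^-6 + 2A^-2 - A^2 + 2A^6 - A^10; writhe +2
components 1, writhe +2 (12 crossings)
3-colorings: 9 of 3^12, det 9 — tricolorable
note: w = +2 (over 12 crossings) is diagram-only; (-A^3)^(-2) removes it from V


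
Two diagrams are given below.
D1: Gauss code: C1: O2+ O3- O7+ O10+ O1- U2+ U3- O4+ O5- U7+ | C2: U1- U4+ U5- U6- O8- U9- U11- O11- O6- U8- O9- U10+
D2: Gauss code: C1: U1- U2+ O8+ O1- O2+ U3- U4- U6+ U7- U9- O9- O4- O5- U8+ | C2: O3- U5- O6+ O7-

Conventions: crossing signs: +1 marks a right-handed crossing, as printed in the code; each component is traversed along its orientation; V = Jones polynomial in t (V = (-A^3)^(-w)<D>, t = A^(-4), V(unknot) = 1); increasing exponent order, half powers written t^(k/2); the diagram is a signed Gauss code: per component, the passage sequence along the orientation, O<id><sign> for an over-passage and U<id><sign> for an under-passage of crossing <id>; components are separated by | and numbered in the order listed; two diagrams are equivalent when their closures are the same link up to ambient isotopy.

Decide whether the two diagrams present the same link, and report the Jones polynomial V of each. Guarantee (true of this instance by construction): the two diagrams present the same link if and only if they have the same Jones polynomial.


equivalent: no
D1 (bracket A^-7 + A^-3 + A - A^9; 11 crossings at w = -3): V = t^(-9/2) - t^(-5/2) - t^(-3/2) - t^(-1/2)
V(D2) = -t^(-5/2) - t^(-1/2)  (w -3, c 9, <D> = A^-7 + A)
key observation: V(t) takes 2 values over 2 diagrams, fixing the grouping


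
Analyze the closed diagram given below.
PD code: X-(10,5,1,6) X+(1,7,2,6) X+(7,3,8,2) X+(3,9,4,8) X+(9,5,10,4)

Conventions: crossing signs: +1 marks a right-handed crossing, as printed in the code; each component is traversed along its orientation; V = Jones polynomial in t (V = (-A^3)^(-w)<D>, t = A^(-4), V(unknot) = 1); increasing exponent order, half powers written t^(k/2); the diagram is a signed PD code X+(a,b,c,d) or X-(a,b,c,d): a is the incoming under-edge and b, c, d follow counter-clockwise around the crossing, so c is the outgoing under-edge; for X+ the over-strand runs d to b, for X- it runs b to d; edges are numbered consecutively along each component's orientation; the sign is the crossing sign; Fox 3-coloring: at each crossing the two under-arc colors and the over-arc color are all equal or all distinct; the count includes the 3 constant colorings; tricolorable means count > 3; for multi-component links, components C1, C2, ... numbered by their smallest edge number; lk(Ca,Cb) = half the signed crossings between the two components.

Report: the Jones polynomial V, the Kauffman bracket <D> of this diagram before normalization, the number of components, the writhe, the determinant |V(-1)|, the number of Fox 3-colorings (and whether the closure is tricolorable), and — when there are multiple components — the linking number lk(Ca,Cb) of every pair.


V(t) = t + t^3 - t^4
bracket: A^-7 - A^-3 - A^5, w = +3
1 component, writhe +3, over 5 crossings
det 3, colorings 9 of 3^5 — tricolorable
observation: the span of V is 3, forcing >= 3 crossings in any diagram
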